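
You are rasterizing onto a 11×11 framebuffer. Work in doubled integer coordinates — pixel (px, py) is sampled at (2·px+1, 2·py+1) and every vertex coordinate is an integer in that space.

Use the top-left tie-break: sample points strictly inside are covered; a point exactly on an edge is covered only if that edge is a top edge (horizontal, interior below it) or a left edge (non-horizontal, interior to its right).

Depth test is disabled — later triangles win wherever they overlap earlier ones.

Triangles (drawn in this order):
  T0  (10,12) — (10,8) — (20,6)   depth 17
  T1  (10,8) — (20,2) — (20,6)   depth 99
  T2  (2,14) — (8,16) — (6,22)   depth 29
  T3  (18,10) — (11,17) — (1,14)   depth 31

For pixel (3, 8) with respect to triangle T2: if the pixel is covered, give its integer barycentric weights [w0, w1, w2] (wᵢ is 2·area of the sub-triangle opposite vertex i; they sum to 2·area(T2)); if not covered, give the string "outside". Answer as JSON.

T0:
  2·area = 40
  edge (10, 12)→(10, 8): d=(0,-4) top-left  bias=+0
  edge (10, 8)→(20, 6): d=(10,-2) top-left  bias=+0
  edge (20, 6)→(10, 12): d=(-10,6) right/bottom  bias=-1
    (7,3)@(15, 7): e=[20,0,20] → #  [on edge]
    (8,3)@(17, 7): e=[28,4,8] → #
    (9,3)@(19, 7): e=[36,8,-4] → ·
    (2,4)@(5, 9): e=[-20,0,60] → ·  [on edge]
    (5,4)@(11, 9): e=[4,12,24] → #
    (6,4)@(13, 9): e=[12,16,12] → #
    (7,4)@(15, 9): e=[20,20,0] → ·  [on edge]
    (8,4)@(17, 9): e=[28,24,-12] → ·
    (5,5)@(11, 11): e=[4,32,4] → #
    (6,5)@(13, 11): e=[12,36,-8] → ·
    (5,6)@(11, 13): e=[4,52,-16] → ·
    (2,7)@(5, 15): e=[-20,60,0] → ·  [on edge]
  covered (5 px):
    · · · · · · · · · · ·
    · · · · · · · · · · ·
    · · · · · · · · · · ·
    · · · · · · · # # · ·
    · · · · · # # · · · ·
    · · · · · # · · · · ·
    · · · · · · · · · · ·
    · · · · · · · · · · ·
    · · · · · · · · · · ·
    · · · · · · · · · · ·
    · · · · · · · · · · ·
T1:
  2·area = 40
  edge (10, 8)→(20, 2): d=(10,-6) top-left  bias=+0
  edge (20, 2)→(20, 6): d=(0,4) right/bottom  bias=-1
  edge (20, 6)→(10, 8): d=(-10,2) right/bottom  bias=-1
    (9,1)@(19, 3): e=[4,4,32] → #
    (10,1)@(21, 3): e=[16,-4,28] → ·
    (7,2)@(15, 5): e=[0,20,20] → #  [on edge]
    (8,2)@(17, 5): e=[12,12,16] → #
    (10,2)@(21, 5): e=[36,-4,8] → ·
    (6,3)@(13, 7): e=[8,28,4] → #
    (7,3)@(15, 7): e=[20,20,0] → ·  [on edge]
    (8,3)@(17, 7): e=[32,12,-4] → ·
    (9,3)@(19, 7): e=[44,4,-8] → ·
    (2,4)@(5, 9): e=[-20,60,0] → ·  [on edge]
    (6,4)@(13, 9): e=[28,28,-16] → ·
    (2,5)@(5, 11): e=[0,60,-20] → ·  [on edge]
  covered (5 px):
    · · · · · · · · · · ·
    · · · · · · · · · # ·
    · · · · · · · # # # ·
    · · · · · · # · · · ·
    · · · · · · · · · · ·
    · · · · · · · · · · ·
    · · · · · · · · · · ·
    · · · · · · · · · · ·
    · · · · · · · · · · ·
    · · · · · · · · · · ·
    · · · · · · · · · · ·
T2:
  2·area = 40
  edge (2, 14)→(8, 16): d=(6,2) right/bottom  bias=-1
  edge (8, 16)→(6, 22): d=(-2,6) right/bottom  bias=-1
  edge (6, 22)→(2, 14): d=(-4,-8) top-left  bias=+0
    (6,0)@(13, 1): e=[-100,0,140] → ·  [on edge]
    (5,3)@(11, 7): e=[-60,0,100] → ·  [on edge]
    (4,6)@(9, 13): e=[-20,0,60] → ·  [on edge]
    (1,7)@(3, 15): e=[4,32,4] → #
    (2,7)@(5, 15): e=[0,20,20] → ·  [on edge]
    (1,8)@(3, 17): e=[16,28,-4] → ·
    (2,8)@(5, 17): e=[12,16,12] → #
    (3,8)@(7, 17): e=[8,4,28] → #
    (4,8)@(9, 17): e=[4,-8,44] → ·
    (5,8)@(11, 17): e=[0,-20,60] → ·  [on edge]
    (2,9)@(5, 19): e=[24,12,4] → #
    (3,9)@(7, 19): e=[20,0,20] → ·  [on edge]
    (8,9)@(17, 19): e=[0,-60,100] → ·  [on edge]
  covered (4 px):
    · · · · · · · · · · ·
    · · · · · · · · · · ·
    · · · · · · · · · · ·
    · · · · · · · · · · ·
    · · · · · · · · · · ·
    · · · · · · · · · · ·
    · · · · · · · · · · ·
    · # · · · · · · · · ·
    · · # # · · · · · · ·
    · · # · · · · · · · ·
    · · · · · · · · · · ·
T3:
  2·area = 91
  edge (18, 10)→(11, 17): d=(-7,7) right/bottom  bias=-1
  edge (11, 17)→(1, 14): d=(-10,-3) top-left  bias=+0
  edge (1, 14)→(18, 10): d=(17,-4) top-left  bias=+0
    (10,3)@(21, 7): e=[0,130,-39] → ·  [on edge]
    (9,4)@(19, 9): e=[0,104,-13] → ·  [on edge]
    (7,5)@(15, 11): e=[14,72,5] → #
    (8,5)@(17, 11): e=[0,78,13] → ·  [on edge]
    (3,6)@(7, 13): e=[56,28,7] → #
    (4,6)@(9, 13): e=[42,34,15] → #
    (5,6)@(11, 13): e=[28,40,23] → #
    (6,6)@(13, 13): e=[14,46,31] → #
    (7,6)@(15, 13): e=[0,52,39] → ·  [on edge]
    (2,7)@(5, 15): e=[56,2,33] → #
    (6,7)@(13, 15): e=[0,26,65] → ·  [on edge]
    (2,8)@(5, 17): e=[42,-18,67] → ·
    (5,8)@(11, 17): e=[0,0,91] → ·  [on edge]
    (4,9)@(9, 19): e=[0,-26,117] → ·  [on edge]
    (3,10)@(7, 21): e=[0,-52,143] → ·  [on edge]
  covered (9 px):
    · · · · · · · · · · ·
    · · · · · · · · · · ·
    · · · · · · · · · · ·
    · · · · · · · · · · ·
    · · · · · · · · · · ·
    · · · · · · · # · · ·
    · · · # # # # · · · ·
    · · # # # # · · · · ·
    · · · · · · · · · · ·
    · · · · · · · · · · ·
    · · · · · · · · · · ·

Result: [4,28,8]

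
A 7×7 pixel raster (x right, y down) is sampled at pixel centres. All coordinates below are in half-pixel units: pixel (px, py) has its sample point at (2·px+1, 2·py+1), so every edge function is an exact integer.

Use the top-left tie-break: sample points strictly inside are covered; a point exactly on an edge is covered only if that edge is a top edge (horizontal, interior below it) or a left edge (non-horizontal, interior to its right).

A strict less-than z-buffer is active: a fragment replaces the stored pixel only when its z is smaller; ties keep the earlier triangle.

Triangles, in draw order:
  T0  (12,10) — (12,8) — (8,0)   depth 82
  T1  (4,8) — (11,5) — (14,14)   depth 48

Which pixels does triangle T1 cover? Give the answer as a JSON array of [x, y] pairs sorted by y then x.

T0:
  2·area = 8  (B↔C swapped to make it positive)
  edge (12, 10)→(8, 0): d=(-4,-10) top-left  bias=+0
  edge (8, 0)→(12, 8): d=(4,8) right/bottom  bias=-1
  edge (12, 8)→(12, 10): d=(0,2) right/bottom  bias=-1
    (5,3)@(11, 7): e=[2,4,2] → █
    (6,3)@(13, 7): e=[22,-12,-2] → ·
    (5,4)@(11, 9): e=[-6,12,2] → ·
  covered (1 px):
    · · · · · · ·
    · · · · · · ·
    · · · · · · ·
    · · · · · █ ·
    · · · · · · ·
    · · · · · · ·
    · · · · · · ·
T1:
  2·area = 72
  edge (4, 8)→(11, 5): d=(7,-3) top-left  bias=+0
  edge (11, 5)→(14, 14): d=(3,9) right/bottom  bias=-1
  edge (14, 14)→(4, 8): d=(-10,-6) top-left  bias=+0
    (5,2)@(11, 5): e=[0,0,72] → ·  [on edge]
    (3,3)@(7, 7): e=[2,42,28] → █
    (4,3)@(9, 7): e=[8,24,40] → █
    (5,3)@(11, 7): e=[14,6,52] → █
    (6,3)@(13, 7): e=[20,-12,64] → ·
    (3,4)@(7, 9): e=[16,48,8] → █
    (6,4)@(13, 9): e=[34,-6,44] → ·
    (3,5)@(7, 11): e=[30,54,-12] → ·
    (4,5)@(9, 11): e=[36,36,0] → █  [on edge]
    (6,5)@(13, 11): e=[48,0,24] → ·  [on edge]
    (4,6)@(9, 13): e=[50,42,-20] → ·
    (5,6)@(11, 13): e=[56,24,-8] → ·
  covered (9 px):
    · · · · · · ·
    · · · · · · ·
    · · · · · · ·
    · · · █ █ █ ·
    · · · █ █ █ ·
    · · · · █ █ ·
    · · · · · · █

Final: [[3,3],[4,3],[5,3],[3,4],[4,4],[5,4],[4,5],[5,5],[6,6]]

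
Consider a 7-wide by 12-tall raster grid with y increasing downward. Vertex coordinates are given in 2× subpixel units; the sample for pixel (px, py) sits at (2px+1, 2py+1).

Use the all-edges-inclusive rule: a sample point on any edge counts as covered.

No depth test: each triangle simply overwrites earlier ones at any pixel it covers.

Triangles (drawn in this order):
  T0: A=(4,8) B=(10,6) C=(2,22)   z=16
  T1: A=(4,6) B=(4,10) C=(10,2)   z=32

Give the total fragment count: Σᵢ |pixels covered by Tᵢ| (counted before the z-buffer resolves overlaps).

T0:
  2·area = 80
  edge (4, 8)→(10, 6): d=(6,-2) inclusive
  edge (10, 6)→(2, 22): d=(-8,16) inclusive
  edge (2, 22)→(4, 8): d=(2,-14) inclusive
    (2,0)@(5, 1): e=[-40,120,0] → ·  [on edge]
    (6,2)@(13, 5): e=[0,-40,120] → ·  [on edge]
    (3,3)@(7, 7): e=[0,40,40] → █  [on edge]
    (4,3)@(9, 7): e=[4,8,68] → █
    (5,3)@(11, 7): e=[8,-24,96] → ·
    (0,4)@(1, 9): e=[0,120,-40] → ·  [on edge]
    (2,4)@(5, 9): e=[8,56,16] → █
    (4,4)@(9, 9): e=[16,-8,72] → ·
    (2,5)@(5, 11): e=[20,40,20] → █
    (4,5)@(9, 11): e=[28,-24,76] → ·
    (2,6)@(5, 13): e=[32,24,24] → █
    (3,6)@(7, 13): e=[36,-8,52] → ·
    (1,7)@(3, 15): e=[40,40,0] → █  [on edge]
  covered (11 px):
    · · · · · · ·
    · · · · · · ·
    · · · · · · ·
    · · · █ █ · ·
    · · █ █ · · ·
    · · █ █ · · ·
    · · █ · · · ·
    · █ █ · · · ·
    · █ · · · · ·
    · █ · · · · ·
    · · · · · · ·
    · · · · · · ·
T1:
  2·area = 24  (B↔C swapped to make it positive)
  edge (4, 6)→(10, 2): d=(6,-4) inclusive
  edge (10, 2)→(4, 10): d=(-6,8) inclusive
  edge (4, 10)→(4, 6): d=(0,-4) inclusive
    (4,1)@(9, 3): e=[2,2,20] → █
    (5,1)@(11, 3): e=[10,-14,28] → ·
    (3,2)@(7, 5): e=[6,6,12] → █
    (4,2)@(9, 5): e=[14,-10,20] → ·
    (2,3)@(5, 7): e=[10,10,4] → █
    (3,3)@(7, 7): e=[18,-6,12] → ·
    (2,4)@(5, 9): e=[22,-2,4] → ·
  covered (3 px):
    · · · · · · ·
    · · · · █ · ·
    · · · █ · · ·
    · · █ · · · ·
    · · · · · · ·
    · · · · · · ·
    · · · · · · ·
    · · · · · · ·
    · · · · · · ·
    · · · · · · ·
    · · · · · · ·
    · · · · · · ·

Result: 14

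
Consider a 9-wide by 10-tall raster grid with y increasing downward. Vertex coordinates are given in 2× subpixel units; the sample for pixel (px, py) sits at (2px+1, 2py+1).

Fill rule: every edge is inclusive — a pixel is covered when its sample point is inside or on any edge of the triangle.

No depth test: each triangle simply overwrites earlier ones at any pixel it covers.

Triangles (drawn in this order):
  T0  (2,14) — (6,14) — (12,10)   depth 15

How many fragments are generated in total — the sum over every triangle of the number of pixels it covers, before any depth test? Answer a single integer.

T0:
  2·area = 16  (B↔C swapped to make it positive)
  edge (2, 14)→(12, 10): d=(10,-4) inclusive
  edge (12, 10)→(6, 14): d=(-6,4) inclusive
  edge (6, 14)→(2, 14): d=(-4,0) inclusive
    (2,6)@(5, 13): e=[2,10,4] → X
    (3,6)@(7, 13): e=[10,2,4] → X
    (4,6)@(9, 13): e=[18,-6,4] → .
    (2,7)@(5, 15): e=[22,-2,-4] → .
    (3,7)@(7, 15): e=[30,-10,-4] → .
  covered (2 px):
    . . . . . . . . .
    . . . . . . . . .
    . . . . . . . . .
    . . . . . . . . .
    . . . . . . . . .
    . . . . . . . . .
    . . X X . . . . .
    . . . . . . . . .
    . . . . . . . . .
    . . . . . . . . .

Answer: 2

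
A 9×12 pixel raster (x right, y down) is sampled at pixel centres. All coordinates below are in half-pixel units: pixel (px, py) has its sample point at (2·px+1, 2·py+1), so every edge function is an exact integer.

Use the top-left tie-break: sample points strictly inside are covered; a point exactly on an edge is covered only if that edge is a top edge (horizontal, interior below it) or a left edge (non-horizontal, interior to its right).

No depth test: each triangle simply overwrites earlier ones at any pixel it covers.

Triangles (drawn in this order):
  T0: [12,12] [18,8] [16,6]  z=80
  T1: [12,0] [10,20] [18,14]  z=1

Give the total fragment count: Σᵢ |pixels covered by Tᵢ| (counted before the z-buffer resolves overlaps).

T0:
  2·area = 20  (B↔C swapped to make it positive)
  edge (12, 12)→(16, 6): d=(4,-6) top-left  bias=+0
  edge (16, 6)→(18, 8): d=(2,2) right/bottom  bias=-1
  edge (18, 8)→(12, 12): d=(-6,4) right/bottom  bias=-1
    (5,0)@(11, 1): e=[-50,0,70] → ·  [on edge]
    (6,1)@(13, 3): e=[-30,0,50] → ·  [on edge]
    (7,2)@(15, 5): e=[-10,0,30] → ·  [on edge]
    (8,3)@(17, 7): e=[10,0,10] → ·  [on edge]
    (7,4)@(15, 9): e=[6,8,6] → #
    (8,4)@(17, 9): e=[18,4,-2] → ·
    (6,5)@(13, 11): e=[2,16,2] → #
    (7,5)@(15, 11): e=[14,12,-6] → ·
    (6,6)@(13, 13): e=[10,20,-10] → ·
  covered (2 px):
    · · · · · · · · ·
    · · · · · · · · ·
    · · · · · · · · ·
    · · · · · · · · ·
    · · · · · · · # ·
    · · · · · · # · ·
    · · · · · · · · ·
    · · · · · · · · ·
    · · · · · · · · ·
    · · · · · · · · ·
    · · · · · · · · ·
    · · · · · · · · ·
T1:
  2·area = 148  (B↔C swapped to make it positive)
  edge (12, 0)→(18, 14): d=(6,14) right/bottom  bias=-1
  edge (18, 14)→(10, 20): d=(-8,6) right/bottom  bias=-1
  edge (10, 20)→(12, 0): d=(2,-20) top-left  bias=+0
    (6,1)@(13, 3): e=[4,118,26] → #
    (7,1)@(15, 3): e=[-24,106,66] → ·
    (6,2)@(13, 5): e=[16,102,30] → #
    (7,2)@(15, 5): e=[-12,90,70] → ·
    (6,3)@(13, 7): e=[28,86,34] → #
    (7,3)@(15, 7): e=[0,74,74] → ·  [on edge]
    (6,4)@(13, 9): e=[40,70,38] → #
    (7,4)@(15, 9): e=[12,58,78] → #
    (8,4)@(17, 9): e=[-16,46,118] → ·
    (5,5)@(11, 11): e=[80,66,2] → #
    (8,5)@(17, 11): e=[-4,30,122] → ·
    (5,6)@(11, 13): e=[92,50,6] → #
  covered (18 px):
    · · · · · · · · ·
    · · · · · · # · ·
    · · · · · · # · ·
    · · · · · · # · ·
    · · · · · · # # ·
    · · · · · # # # ·
    · · · · · # # # #
    · · · · · # # # ·
    · · · · · # # · ·
    · · · · · # · · ·
    · · · · · · · · ·
    · · · · · · · · ·

Answer: 20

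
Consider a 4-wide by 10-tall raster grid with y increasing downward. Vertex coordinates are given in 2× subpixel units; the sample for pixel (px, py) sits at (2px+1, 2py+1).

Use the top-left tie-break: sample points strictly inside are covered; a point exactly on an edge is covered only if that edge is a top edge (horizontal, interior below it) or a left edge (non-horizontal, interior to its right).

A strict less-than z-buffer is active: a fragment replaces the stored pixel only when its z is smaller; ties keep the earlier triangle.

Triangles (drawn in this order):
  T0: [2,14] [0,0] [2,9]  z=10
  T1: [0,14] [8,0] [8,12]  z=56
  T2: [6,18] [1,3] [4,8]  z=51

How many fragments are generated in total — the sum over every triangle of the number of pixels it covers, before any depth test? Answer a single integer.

T0:
  2·area = 10
  edge (2, 14)→(0, 0): d=(-2,-14) top-left  bias=+0
  edge (0, 0)→(2, 9): d=(2,9) right/bottom  bias=-1
  edge (2, 9)→(2, 14): d=(0,5) right/bottom  bias=-1
    (0,2)@(1, 5): e=[4,1,5] → █
    (1,2)@(3, 5): e=[32,-17,-5] → ·
    (0,3)@(1, 7): e=[0,5,5] → █  [on edge]
    (1,3)@(3, 7): e=[28,-13,-5] → ·
    (0,4)@(1, 9): e=[-4,9,5] → ·
  covered (2 px):
    · · · ·
    · · · ·
    █ · · ·
    █ · · ·
    · · · ·
    · · · ·
    · · · ·
    · · · ·
    · · · ·
    · · · ·
T1:
  2·area = 96
  edge (0, 14)→(8, 0): d=(8,-14) top-left  bias=+0
  edge (8, 0)→(8, 12): d=(0,12) right/bottom  bias=-1
  edge (8, 12)→(0, 14): d=(-8,2) right/bottom  bias=-1
    (3,1)@(7, 3): e=[10,12,74] → █
    (3,2)@(7, 5): e=[26,12,58] → █
    (2,3)@(5, 7): e=[14,36,46] → █
    (1,4)@(3, 9): e=[2,60,34] → █
    (1,5)@(3, 11): e=[18,60,18] → █
    (0,6)@(1, 13): e=[6,84,6] → █
    (2,6)@(5, 13): e=[62,36,-2] → ·
    (3,6)@(7, 13): e=[90,12,-6] → ·
    (0,7)@(1, 15): e=[22,84,-10] → ·
    (1,7)@(3, 15): e=[50,60,-14] → ·
  covered (12 px):
    · · · ·
    · · · █
    · · · █
    · · █ █
    · █ █ █
    · █ █ █
    █ █ · ·
    · · · ·
    · · · ·
    · · · ·
T2:
  2·area = 20
  edge (6, 18)→(1, 3): d=(-5,-15) top-left  bias=+0
  edge (1, 3)→(4, 8): d=(3,5) right/bottom  bias=-1
  edge (4, 8)→(6, 18): d=(2,10) right/bottom  bias=-1
    (0,1)@(1, 3): e=[0,0,20] → ·  [on edge]
    (1,1)@(3, 3): e=[30,-10,0] → ·  [on edge]
    (1,3)@(3, 7): e=[10,2,8] → █
    (2,3)@(5, 7): e=[40,-8,-12] → ·
    (1,4)@(3, 9): e=[0,8,12] → █  [on edge]
    (2,4)@(5, 9): e=[30,-2,-8] → ·
    (1,5)@(3, 11): e=[-10,14,16] → ·
    (2,6)@(5, 13): e=[10,10,0] → ·  [on edge]
    (3,6)@(7, 13): e=[40,0,-20] → ·  [on edge]
    (2,7)@(5, 15): e=[0,16,4] → █  [on edge]
    (3,7)@(7, 15): e=[30,6,-16] → ·
    (2,8)@(5, 17): e=[-10,22,8] → ·
  covered (3 px):
    · · · ·
    · · · ·
    · · · ·
    · █ · ·
    · █ · ·
    · · · ·
    · · · ·
    · · █ ·
    · · · ·
    · · · ·

Result: 17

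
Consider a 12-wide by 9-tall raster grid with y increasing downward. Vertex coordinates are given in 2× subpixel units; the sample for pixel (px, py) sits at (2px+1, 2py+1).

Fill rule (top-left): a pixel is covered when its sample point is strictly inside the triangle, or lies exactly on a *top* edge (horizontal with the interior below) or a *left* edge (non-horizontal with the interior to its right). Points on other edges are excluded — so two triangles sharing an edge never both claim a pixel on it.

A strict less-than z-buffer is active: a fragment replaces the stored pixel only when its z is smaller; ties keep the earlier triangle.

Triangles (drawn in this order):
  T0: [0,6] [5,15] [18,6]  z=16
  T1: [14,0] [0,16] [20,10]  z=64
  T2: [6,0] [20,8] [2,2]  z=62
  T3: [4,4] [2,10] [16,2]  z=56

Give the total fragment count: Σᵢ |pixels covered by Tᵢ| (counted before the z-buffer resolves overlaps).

T0:
  2·area = 162  (B↔C swapped to make it positive)
  edge (0, 6)→(18, 6): d=(18,0) top-left  bias=+0
  edge (18, 6)→(5, 15): d=(-13,9) right/bottom  bias=-1
  edge (5, 15)→(0, 6): d=(-5,-9) top-left  bias=+0
    (0,3)@(1, 7): e=[18,140,4] → #
    (1,3)@(3, 7): e=[18,122,22] → #
    (2,3)@(5, 7): e=[18,104,40] → #
    (3,3)@(7, 7): e=[18,86,58] → #
    (4,3)@(9, 7): e=[18,68,76] → #
    (5,3)@(11, 7): e=[18,50,94] → #
    (6,3)@(13, 7): e=[18,32,112] → #
    (7,3)@(15, 7): e=[18,14,130] → #
    (8,3)@(17, 7): e=[18,-4,148] → ·
    (0,4)@(1, 9): e=[54,114,-6] → ·
    (1,4)@(3, 9): e=[54,96,12] → #
    (7,4)@(15, 9): e=[54,-12,120] → ·
    (2,7)@(5, 15): e=[162,0,0] → ·  [on edge]
  covered (20 px):
    · · · · · · · · · · · ·
    · · · · · · · · · · · ·
    · · · · · · · · · · · ·
    # # # # # # # # · · · ·
    · # # # # # # · · · · ·
    · # # # # · · · · · · ·
    · · # # · · · · · · · ·
    · · · · · · · · · · · ·
    · · · · · · · · · · · ·
T1:
  2·area = 236  (B↔C swapped to make it positive)
  edge (14, 0)→(20, 10): d=(6,10) right/bottom  bias=-1
  edge (20, 10)→(0, 16): d=(-20,6) right/bottom  bias=-1
  edge (0, 16)→(14, 0): d=(14,-16) top-left  bias=+0
    (6,1)@(13, 3): e=[28,182,26] → #
    (7,1)@(15, 3): e=[8,170,58] → #
    (8,1)@(17, 3): e=[-12,158,90] → ·
    (5,2)@(11, 5): e=[60,154,22] → #
    (8,2)@(17, 5): e=[0,118,118] → ·  [on edge]
    (4,3)@(9, 7): e=[92,126,18] → #
    (8,3)@(17, 7): e=[12,78,146] → #
    (9,3)@(19, 7): e=[-8,66,178] → ·
    (3,4)@(7, 9): e=[124,98,14] → #
    (9,4)@(19, 9): e=[4,26,206] → #
    (10,4)@(21, 9): e=[-16,14,238] → ·
    (2,5)@(5, 11): e=[156,70,10] → #
    (11,7)@(23, 15): e=[0,-118,354] → ·  [on edge]
  covered (29 px):
    · · · · · · · · · · · ·
    · · · · · · # # · · · ·
    · · · · · # # # · · · ·
    · · · · # # # # # · · ·
    · · · # # # # # # # · ·
    · · # # # # # # · · · ·
    · # # # # · · · · · · ·
    # # · · · · · · · · · ·
    · · · · · · · · · · · ·
T2:
  2·area = 60
  edge (6, 0)→(20, 8): d=(14,8) right/bottom  bias=-1
  edge (20, 8)→(2, 2): d=(-18,-6) top-left  bias=+0
  edge (2, 2)→(6, 0): d=(4,-2) top-left  bias=+0
    (2,0)@(5, 1): e=[22,36,2] → #
    (3,0)@(7, 1): e=[6,48,6] → #
    (4,0)@(9, 1): e=[-10,60,10] → ·
    (2,1)@(5, 3): e=[50,0,10] → #  [on edge]
    (4,1)@(9, 3): e=[18,24,18] → #
    (5,1)@(11, 3): e=[2,36,22] → #
    (6,1)@(13, 3): e=[-14,48,26] → ·
    (2,2)@(5, 5): e=[78,-36,18] → ·
    (3,2)@(7, 5): e=[62,-24,22] → ·
    (4,2)@(9, 5): e=[46,-12,26] → ·
    (5,2)@(11, 5): e=[30,0,30] → #  [on edge]
    (6,2)@(13, 5): e=[14,12,34] → #
    (8,3)@(17, 7): e=[10,0,50] → #  [on edge]
    (11,4)@(23, 9): e=[-10,0,70] → ·  [on edge]
  covered (9 px):
    · · # # · · · · · · · ·
    · · # # # # · · · · · ·
    · · · · · # # · · · · ·
    · · · · · · · · # · · ·
    · · · · · · · · · · · ·
    · · · · · · · · · · · ·
    · · · · · · · · · · · ·
    · · · · · · · · · · · ·
    · · · · · · · · · · · ·
T3:
  2·area = 68  (B↔C swapped to make it positive)
  edge (4, 4)→(16, 2): d=(12,-2) top-left  bias=+0
  edge (16, 2)→(2, 10): d=(-14,8) right/bottom  bias=-1
  edge (2, 10)→(4, 4): d=(2,-6) top-left  bias=+0
    (2,0)@(5, 1): e=[-34,102,0] → ·  [on edge]
    (5,1)@(11, 3): e=[2,26,40] → #
    (6,1)@(13, 3): e=[6,10,52] → #
    (7,1)@(15, 3): e=[10,-6,64] → ·
    (2,2)@(5, 5): e=[14,46,8] → #
    (3,2)@(7, 5): e=[18,30,20] → #
    (4,2)@(9, 5): e=[22,14,32] → #
    (5,2)@(11, 5): e=[26,-2,44] → ·
    (6,2)@(13, 5): e=[30,-18,56] → ·
    (1,3)@(3, 7): e=[34,34,0] → #  [on edge]
    (4,3)@(9, 7): e=[46,-14,36] → ·
    (1,4)@(3, 9): e=[58,6,4] → #
    (0,6)@(1, 13): e=[102,-34,0] → ·  [on edge]
  covered (9 px):
    · · · · · · · · · · · ·
    · · · · · # # · · · · ·
    · · # # # · · · · · · ·
    · # # # · · · · · · · ·
    · # · · · · · · · · · ·
    · · · · · · · · · · · ·
    · · · · · · · · · · · ·
    · · · · · · · · · · · ·
    · · · · · · · · · · · ·

Final: 67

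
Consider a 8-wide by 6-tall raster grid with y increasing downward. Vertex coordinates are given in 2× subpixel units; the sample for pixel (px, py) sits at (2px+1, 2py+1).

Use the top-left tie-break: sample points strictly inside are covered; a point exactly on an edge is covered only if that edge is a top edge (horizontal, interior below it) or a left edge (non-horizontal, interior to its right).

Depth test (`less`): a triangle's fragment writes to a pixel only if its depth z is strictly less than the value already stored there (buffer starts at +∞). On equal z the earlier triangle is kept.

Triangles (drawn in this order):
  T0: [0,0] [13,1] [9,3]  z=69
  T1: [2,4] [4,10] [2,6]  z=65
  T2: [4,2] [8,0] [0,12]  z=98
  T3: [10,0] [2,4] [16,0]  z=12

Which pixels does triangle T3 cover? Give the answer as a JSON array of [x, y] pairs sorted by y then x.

T0:
  2·area = 30
  edge (0, 0)→(13, 1): d=(13,1) right/bottom  bias=-1
  edge (13, 1)→(9, 3): d=(-4,2) right/bottom  bias=-1
  edge (9, 3)→(0, 0): d=(-9,-3) top-left  bias=+0
    (1,0)@(3, 1): e=[10,20,0] → #  [on edge]
    (2,0)@(5, 1): e=[8,16,6] → #
    (3,0)@(7, 1): e=[6,12,12] → #
    (4,0)@(9, 1): e=[4,8,18] → #
    (5,0)@(11, 1): e=[2,4,24] → #
    (6,0)@(13, 1): e=[0,0,30] → ·  [on edge]
    (1,1)@(3, 3): e=[36,12,-18] → ·
    (2,1)@(5, 3): e=[34,8,-12] → ·
    (3,1)@(7, 3): e=[32,4,-6] → ·
    (4,1)@(9, 3): e=[30,0,0] → ·  [on edge]
    (5,1)@(11, 3): e=[28,-4,6] → ·
    (2,2)@(5, 5): e=[60,0,-30] → ·  [on edge]
    (7,2)@(15, 5): e=[50,-20,0] → ·  [on edge]
    (0,3)@(1, 7): e=[90,0,-60] → ·  [on edge]
  covered (5 px):
    · # # # # # · ·
    · · · · · · · ·
    · · · · · · · ·
    · · · · · · · ·
    · · · · · · · ·
    · · · · · · · ·
T1:
  2·area = 4
  edge (2, 4)→(4, 10): d=(2,6) right/bottom  bias=-1
  edge (4, 10)→(2, 6): d=(-2,-4) top-left  bias=+0
  edge (2, 6)→(2, 4): d=(0,-2) top-left  bias=+0
    (0,0)@(1, 1): e=[0,6,-2] → ·  [on edge]
    (1,3)@(3, 7): e=[0,2,2] → ·  [on edge]
  covered (0 px):
    · · · · · · · ·
    · · · · · · · ·
    · · · · · · · ·
    · · · · · · · ·
    · · · · · · · ·
    · · · · · · · ·
T2:
  2·area = 32
  edge (4, 2)→(8, 0): d=(4,-2) top-left  bias=+0
  edge (8, 0)→(0, 12): d=(-8,12) right/bottom  bias=-1
  edge (0, 12)→(4, 2): d=(4,-10) top-left  bias=+0
    (3,0)@(7, 1): e=[2,4,26] → #
    (4,0)@(9, 1): e=[6,-20,46] → ·
    (2,1)@(5, 3): e=[6,12,14] → #
    (3,1)@(7, 3): e=[10,-12,34] → ·
    (1,2)@(3, 5): e=[10,20,2] → #
    (2,2)@(5, 5): e=[14,-4,22] → ·
    (1,3)@(3, 7): e=[18,4,10] → #
    (2,3)@(5, 7): e=[22,-20,30] → ·
    (1,4)@(3, 9): e=[26,-12,18] → ·
  covered (4 px):
    · · · # · · · ·
    · · # · · · · ·
    · # · · · · · ·
    · # · · · · · ·
    · · · · · · · ·
    · · · · · · · ·
T3:
  2·area = 24  (B↔C swapped to make it positive)
  edge (10, 0)→(16, 0): d=(6,0) top-left  bias=+0
  edge (16, 0)→(2, 4): d=(-14,4) right/bottom  bias=-1
  edge (2, 4)→(10, 0): d=(8,-4) top-left  bias=+0
    (4,0)@(9, 1): e=[6,14,4] → #
    (5,0)@(11, 1): e=[6,6,12] → #
    (6,0)@(13, 1): e=[6,-2,20] → ·
    (2,1)@(5, 3): e=[18,2,4] → #
    (3,1)@(7, 3): e=[18,-6,12] → ·
    (4,1)@(9, 3): e=[18,-14,20] → ·
    (5,1)@(11, 3): e=[18,-22,28] → ·
    (2,2)@(5, 5): e=[30,-26,20] → ·
  covered (3 px):
    · · · · # # · ·
    · · # · · · · ·
    · · · · · · · ·
    · · · · · · · ·
    · · · · · · · ·
    · · · · · · · ·

Answer: [[4,0],[5,0],[2,1]]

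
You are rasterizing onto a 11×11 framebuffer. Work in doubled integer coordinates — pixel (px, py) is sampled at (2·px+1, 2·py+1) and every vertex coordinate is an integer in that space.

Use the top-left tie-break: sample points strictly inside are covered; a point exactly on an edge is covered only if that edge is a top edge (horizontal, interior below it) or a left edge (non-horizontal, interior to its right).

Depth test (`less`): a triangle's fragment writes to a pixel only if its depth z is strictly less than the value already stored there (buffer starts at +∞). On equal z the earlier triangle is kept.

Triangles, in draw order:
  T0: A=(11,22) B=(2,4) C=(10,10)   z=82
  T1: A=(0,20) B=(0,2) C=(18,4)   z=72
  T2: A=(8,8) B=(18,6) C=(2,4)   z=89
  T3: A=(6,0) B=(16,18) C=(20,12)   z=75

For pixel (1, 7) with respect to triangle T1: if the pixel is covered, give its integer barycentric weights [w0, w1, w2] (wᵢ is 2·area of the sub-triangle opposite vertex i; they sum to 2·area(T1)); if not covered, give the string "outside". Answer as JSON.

T0:
  2·area = 90
  edge (11, 22)→(2, 4): d=(-9,-18) top-left  bias=+0
  edge (2, 4)→(10, 10): d=(8,6) right/bottom  bias=-1
  edge (10, 10)→(11, 22): d=(1,12) right/bottom  bias=-1
    (1,2)@(3, 5): e=[9,2,79] → X
    (2,2)@(5, 5): e=[45,-10,55] → .
    (1,3)@(3, 7): e=[-9,18,81] → .
    (2,3)@(5, 7): e=[27,6,57] → X
    (3,3)@(7, 7): e=[63,-6,33] → .
    (2,4)@(5, 9): e=[9,22,59] → X
    (3,4)@(7, 9): e=[45,10,35] → X
    (4,4)@(9, 9): e=[81,-2,11] → .
    (2,5)@(5, 11): e=[-9,38,61] → .
    (3,5)@(7, 11): e=[27,26,37] → X
    (4,5)@(9, 11): e=[63,14,13] → X
    (5,5)@(11, 11): e=[99,2,-11] → .
  covered (10 px):
    . . . . . . . . . . .
    . . . . . . . . . . .
    . X . . . . . . . . .
    . . X . . . . . . . .
    . . X X . . . . . . .
    . . . X X . . . . . .
    . . . X X . . . . . .
    . . . . X . . . . . .
    . . . . X . . . . . .
    . . . . . . . . . . .
    . . . . . . . . . . .
T1:
  2·area = 324
  edge (0, 20)→(0, 2): d=(0,-18) top-left  bias=+0
  edge (0, 2)→(18, 4): d=(18,2) right/bottom  bias=-1
  edge (18, 4)→(0, 20): d=(-18,16) right/bottom  bias=-1
    (0,1)@(1, 3): e=[18,16,290] → X
    (1,1)@(3, 3): e=[54,12,258] → X
    (2,1)@(5, 3): e=[90,8,226] → X
    (3,1)@(7, 3): e=[126,4,194] → X
    (4,1)@(9, 3): e=[162,0,162] → .  [on edge]
    (0,2)@(1, 5): e=[18,52,254] → X
    (4,2)@(9, 5): e=[162,36,126] → X
    (5,2)@(11, 5): e=[198,32,94] → X
    (6,2)@(13, 5): e=[234,28,62] → X
    (7,2)@(15, 5): e=[270,24,30] → X
    (8,2)@(17, 5): e=[306,20,-2] → .
    (0,3)@(1, 7): e=[18,88,218] → X
  covered (40 px):
    . . . . . . . . . . .
    X X X X . . . . . . .
    X X X X X X X X . . .
    X X X X X X X . . . .
    X X X X X X . . . . .
    X X X X X . . . . . .
    X X X X . . . . . . .
    X X X . . . . . . . .
    X X . . . . . . . . .
    X . . . . . . . . . .
    . . . . . . . . . . .
T2:
  2·area = 52  (B↔C swapped to make it positive)
  edge (8, 8)→(2, 4): d=(-6,-4) top-left  bias=+0
  edge (2, 4)→(18, 6): d=(16,2) right/bottom  bias=-1
  edge (18, 6)→(8, 8): d=(-10,2) right/bottom  bias=-1
    (2,2)@(5, 5): e=[6,10,36] → X
    (3,2)@(7, 5): e=[14,6,32] → X
    (4,2)@(9, 5): e=[22,2,28] → X
    (5,2)@(11, 5): e=[30,-2,24] → .
    (2,3)@(5, 7): e=[-6,42,16] → .
    (3,3)@(7, 7): e=[2,38,12] → X
    (5,3)@(11, 7): e=[18,30,4] → X
    (6,3)@(13, 7): e=[26,26,0] → .  [on edge]
    (1,4)@(3, 9): e=[-26,78,0] → .  [on edge]
    (3,4)@(7, 9): e=[-10,70,-8] → .
    (4,4)@(9, 9): e=[-2,66,-12] → .
    (5,4)@(11, 9): e=[6,62,-16] → .
  covered (6 px):
    . . . . . . . . . . .
    . . . . . . . . . . .
    . . X X X . . . . . .
    . . . X X X . . . . .
    . . . . . . . . . . .
    . . . . . . . . . . .
    . . . . . . . . . . .
    . . . . . . . . . . .
    . . . . . . . . . . .
    . . . . . . . . . . .
    . . . . . . . . . . .
T3:
  2·area = 132  (B↔C swapped to make it positive)
  edge (6, 0)→(20, 12): d=(14,12) right/bottom  bias=-1
  edge (20, 12)→(16, 18): d=(-4,6) right/bottom  bias=-1
  edge (16, 18)→(6, 0): d=(-10,-18) top-left  bias=+0
    (3,0)@(7, 1): e=[2,122,8] → X
    (4,0)@(9, 1): e=[-22,110,44] → .
    (3,1)@(7, 3): e=[30,114,-12] → .
    (4,1)@(9, 3): e=[6,102,24] → X
    (5,1)@(11, 3): e=[-18,90,60] → .
    (4,2)@(9, 5): e=[34,94,4] → X
    (5,2)@(11, 5): e=[10,82,40] → X
    (6,2)@(13, 5): e=[-14,70,76] → .
    (4,3)@(9, 7): e=[62,86,-16] → .
    (5,3)@(11, 7): e=[38,74,20] → X
    (6,3)@(13, 7): e=[14,62,56] → X
    (7,3)@(15, 7): e=[-10,50,92] → .
    (5,4)@(11, 9): e=[66,66,0] → X  [on edge]
  covered (17 px):
    . . . X . . . . . . .
    . . . . X . . . . . .
    . . . . X X . . . . .
    . . . . . X X . . . .
    . . . . . X X X . . .
    . . . . . . X X X . .
    . . . . . . . X X X .
    . . . . . . . X X . .
    . . . . . . . . . . .
    . . . . . . . . . . .
    . . . . . . . . . . .

Result: [228,42,54]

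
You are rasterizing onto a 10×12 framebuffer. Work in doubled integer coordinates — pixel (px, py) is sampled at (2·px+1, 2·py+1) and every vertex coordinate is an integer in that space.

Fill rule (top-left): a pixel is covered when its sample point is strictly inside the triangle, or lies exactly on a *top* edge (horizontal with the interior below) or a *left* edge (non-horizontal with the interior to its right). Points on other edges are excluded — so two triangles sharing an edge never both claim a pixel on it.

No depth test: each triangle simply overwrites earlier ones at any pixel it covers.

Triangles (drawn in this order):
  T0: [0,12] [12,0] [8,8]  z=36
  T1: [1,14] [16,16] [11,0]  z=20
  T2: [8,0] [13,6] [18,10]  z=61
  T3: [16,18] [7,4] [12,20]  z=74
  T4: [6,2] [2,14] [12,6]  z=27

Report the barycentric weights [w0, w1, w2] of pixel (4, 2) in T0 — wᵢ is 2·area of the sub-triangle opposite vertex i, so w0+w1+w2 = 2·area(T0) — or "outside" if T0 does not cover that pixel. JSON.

T0:
  2·area = 48
  edge (0, 12)→(12, 0): d=(12,-12) top-left  bias=+0
  edge (12, 0)→(8, 8): d=(-4,8) right/bottom  bias=-1
  edge (8, 8)→(0, 12): d=(-8,4) right/bottom  bias=-1
    (5,0)@(11, 1): e=[0,4,44] → #  [on edge]
    (6,0)@(13, 1): e=[24,-12,36] → ·
    (4,1)@(9, 3): e=[0,12,36] → #  [on edge]
    (5,1)@(11, 3): e=[24,-4,28] → ·
    (3,2)@(7, 5): e=[0,20,28] → #  [on edge]
    (5,2)@(11, 5): e=[48,-12,12] → ·
    (2,3)@(5, 7): e=[0,28,20] → #  [on edge]
    (4,3)@(9, 7): e=[48,-4,4] → ·
    (1,4)@(3, 9): e=[0,36,12] → #  [on edge]
    (3,4)@(7, 9): e=[48,4,-4] → ·
    (0,5)@(1, 11): e=[0,44,4] → #  [on edge]
    (1,5)@(3, 11): e=[24,28,-4] → ·
  covered (9 px):
    · · · · · # · · · ·
    · · · · # · · · · ·
    · · · # # · · · · ·
    · · # # · · · · · ·
    · # # · · · · · · ·
    # · · · · · · · · ·
    · · · · · · · · · ·
    · · · · · · · · · ·
    · · · · · · · · · ·
    · · · · · · · · · ·
    · · · · · · · · · ·
    · · · · · · · · · ·
T1:
  2·area = 230  (B↔C swapped to make it positive)
  edge (1, 14)→(11, 0): d=(10,-14) top-left  bias=+0
  edge (11, 0)→(16, 16): d=(5,16) right/bottom  bias=-1
  edge (16, 16)→(1, 14): d=(-15,-2) top-left  bias=+0
    (5,0)@(11, 1): e=[10,5,215] → #
    (6,0)@(13, 1): e=[38,-27,219] → ·
    (4,1)@(9, 3): e=[2,47,181] → #
    (6,1)@(13, 3): e=[58,-17,189] → ·
    (4,2)@(9, 5): e=[22,57,151] → #
    (6,2)@(13, 5): e=[78,-7,159] → ·
    (3,3)@(7, 7): e=[14,99,117] → #
    (6,3)@(13, 7): e=[98,3,129] → #
    (7,3)@(15, 7): e=[126,-29,133] → ·
    (2,4)@(5, 9): e=[6,141,83] → #
    (7,4)@(15, 9): e=[146,-19,103] → ·
    (2,5)@(5, 11): e=[26,151,53] → #
  covered (30 px):
    · · · · · # · · · ·
    · · · · # # · · · ·
    · · · · # # · · · ·
    · · · # # # # · · ·
    · · # # # # # · · ·
    · · # # # # # · · ·
    · # # # # # # # · ·
    · · · · # # # # · ·
    · · · · · · · · · ·
    · · · · · · · · · ·
    · · · · · · · · · ·
    · · · · · · · · · ·
T2:
  2·area = 10  (B↔C swapped to make it positive)
  edge (8, 0)→(18, 10): d=(10,10) right/bottom  bias=-1
  edge (18, 10)→(13, 6): d=(-5,-4) top-left  bias=+0
  edge (13, 6)→(8, 0): d=(-5,-6) top-left  bias=+0
    (4,0)@(9, 1): e=[0,9,1] → ·  [on edge]
    (5,1)@(11, 3): e=[0,7,3] → ·  [on edge]
    (6,2)@(13, 5): e=[0,5,5] → ·  [on edge]
    (7,3)@(15, 7): e=[0,3,7] → ·  [on edge]
    (8,4)@(17, 9): e=[0,1,9] → ·  [on edge]
    (9,5)@(19, 11): e=[0,-1,11] → ·  [on edge]
  covered (0 px):
    · · · · · · · · · ·
    · · · · · · · · · ·
    · · · · · · · · · ·
    · · · · · · · · · ·
    · · · · · · · · · ·
    · · · · · · · · · ·
    · · · · · · · · · ·
    · · · · · · · · · ·
    · · · · · · · · · ·
    · · · · · · · · · ·
    · · · · · · · · · ·
    · · · · · · · · · ·
T3:
  2·area = 74  (B↔C swapped to make it positive)
  edge (16, 18)→(12, 20): d=(-4,2) right/bottom  bias=-1
  edge (12, 20)→(7, 4): d=(-5,-16) top-left  bias=+0
  edge (7, 4)→(16, 18): d=(9,14) right/bottom  bias=-1
    (4,4)@(9, 9): e=[50,7,17] → #
    (5,4)@(11, 9): e=[46,39,-11] → ·
    (4,5)@(9, 11): e=[42,-3,35] → ·
    (5,5)@(11, 11): e=[38,29,7] → #
    (6,5)@(13, 11): e=[34,61,-21] → ·
    (5,6)@(11, 13): e=[30,19,25] → #
    (6,6)@(13, 13): e=[26,51,-3] → ·
    (5,7)@(11, 15): e=[22,9,43] → #
    (6,7)@(13, 15): e=[18,41,15] → #
    (7,7)@(15, 15): e=[14,73,-13] → ·
    (5,8)@(11, 17): e=[14,-1,61] → ·
    (6,8)@(13, 17): e=[10,31,33] → #
  covered (8 px):
    · · · · · · · · · ·
    · · · · · · · · · ·
    · · · · · · · · · ·
    · · · · · · · · · ·
    · · · · # · · · · ·
    · · · · · # · · · ·
    · · · · · # · · · ·
    · · · · · # # · · ·
    · · · · · · # # · ·
    · · · · · · # · · ·
    · · · · · · · · · ·
    · · · · · · · · · ·
T4:
  2·area = 88  (B↔C swapped to make it positive)
  edge (6, 2)→(12, 6): d=(6,4) right/bottom  bias=-1
  edge (12, 6)→(2, 14): d=(-10,8) right/bottom  bias=-1
  edge (2, 14)→(6, 2): d=(4,-12) top-left  bias=+0
    (3,1)@(7, 3): e=[2,70,16] → #
    (4,1)@(9, 3): e=[-6,54,40] → ·
    (2,2)@(5, 5): e=[22,66,0] → #  [on edge]
    (4,2)@(9, 5): e=[6,34,48] → #
    (5,2)@(11, 5): e=[-2,18,72] → ·
    (2,3)@(5, 7): e=[34,46,8] → #
    (5,3)@(11, 7): e=[10,-2,80] → ·
    (2,4)@(5, 9): e=[46,26,16] → #
    (4,4)@(9, 9): e=[30,-6,64] → ·
    (1,5)@(3, 11): e=[66,22,0] → #  [on edge]
    (3,5)@(7, 11): e=[50,-10,48] → ·
    (1,6)@(3, 13): e=[78,2,8] → #
    (0,8)@(1, 17): e=[110,-22,0] → ·  [on edge]
  covered (12 px):
    · · · · · · · · · ·
    · · · # · · · · · ·
    · · # # # · · · · ·
    · · # # # · · · · ·
    · · # # · · · · · ·
    · # # · · · · · · ·
    · # · · · · · · · ·
    · · · · · · · · · ·
    · · · · · · · · · ·
    · · · · · · · · · ·
    · · · · · · · · · ·
    · · · · · · · · · ·

Answer: [4,20,24]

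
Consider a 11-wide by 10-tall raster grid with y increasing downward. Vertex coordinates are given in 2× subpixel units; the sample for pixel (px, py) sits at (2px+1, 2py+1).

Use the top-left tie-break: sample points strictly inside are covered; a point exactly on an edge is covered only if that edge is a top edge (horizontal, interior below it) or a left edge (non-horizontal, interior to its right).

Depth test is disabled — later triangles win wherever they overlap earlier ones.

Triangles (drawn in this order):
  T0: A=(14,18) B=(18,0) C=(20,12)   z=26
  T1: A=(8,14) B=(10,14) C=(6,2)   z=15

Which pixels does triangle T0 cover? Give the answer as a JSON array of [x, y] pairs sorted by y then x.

T0:
  2·area = 84
  edge (14, 18)→(18, 0): d=(4,-18) top-left  bias=+0
  edge (18, 0)→(20, 12): d=(2,12) right/bottom  bias=-1
  edge (20, 12)→(14, 18): d=(-6,6) right/bottom  bias=-1
    (8,2)@(17, 5): e=[2,22,60] → X
    (9,2)@(19, 5): e=[38,-2,48] → .
    (8,3)@(17, 7): e=[10,26,48] → X
    (9,3)@(19, 7): e=[46,2,36] → X
    (10,3)@(21, 7): e=[82,-22,24] → .
    (8,4)@(17, 9): e=[18,30,36] → X
    (10,4)@(21, 9): e=[90,-18,12] → .
    (8,5)@(17, 11): e=[26,34,24] → X
    (10,5)@(21, 11): e=[98,-14,0] → .  [on edge]
    (8,6)@(17, 13): e=[34,38,12] → X
    (9,6)@(19, 13): e=[70,14,0] → .  [on edge]
    (7,7)@(15, 15): e=[6,66,12] → X
    (8,7)@(17, 15): e=[42,42,0] → .  [on edge]
    (7,8)@(15, 17): e=[14,70,0] → .  [on edge]
    (6,9)@(13, 19): e=[-14,98,0] → .  [on edge]
  covered (9 px):
    . . . . . . . . . . .
    . . . . . . . . . . .
    . . . . . . . . X . .
    . . . . . . . . X X .
    . . . . . . . . X X .
    . . . . . . . . X X .
    . . . . . . . . X . .
    . . . . . . . X . . .
    . . . . . . . . . . .
    . . . . . . . . . . .
T1:
  2·area = 24  (B↔C swapped to make it positive)
  edge (8, 14)→(6, 2): d=(-2,-12) top-left  bias=+0
  edge (6, 2)→(10, 14): d=(4,12) right/bottom  bias=-1
  edge (10, 14)→(8, 14): d=(-2,0) right/bottom  bias=-1
    (3,2)@(7, 5): e=[6,0,18] → .  [on edge]
    (3,3)@(7, 7): e=[2,8,14] → X
    (4,3)@(9, 7): e=[26,-16,14] → .
    (3,4)@(7, 9): e=[-2,16,10] → .
    (4,5)@(9, 11): e=[18,0,6] → .  [on edge]
    (4,6)@(9, 13): e=[14,8,2] → X
    (5,6)@(11, 13): e=[38,-16,2] → .
    (4,7)@(9, 15): e=[10,16,-2] → .
    (5,8)@(11, 17): e=[30,0,-6] → .  [on edge]
  covered (2 px):
    . . . . . . . . . . .
    . . . . . . . . . . .
    . . . . . . . . . . .
    . . . X . . . . . . .
    . . . . . . . . . . .
    . . . . . . . . . . .
    . . . . X . . . . . .
    . . . . . . . . . . .
    . . . . . . . . . . .
    . . . . . . . . . . .

Final: [[8,2],[8,3],[9,3],[8,4],[9,4],[8,5],[9,5],[8,6],[7,7]]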